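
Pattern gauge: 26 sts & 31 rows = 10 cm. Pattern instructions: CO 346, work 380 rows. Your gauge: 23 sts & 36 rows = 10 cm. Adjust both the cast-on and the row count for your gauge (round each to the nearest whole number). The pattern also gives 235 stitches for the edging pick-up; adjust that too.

Cast on 306 stitches; work 441 rows; edging pick-up 208 stitches.

Stitches: 346 × 23/26 = 306.08 → 306.
Rows: 380 × 36/31 = 441.29 → 441.
edging pick-up: 235 × 23/26 = 207.88 → 208.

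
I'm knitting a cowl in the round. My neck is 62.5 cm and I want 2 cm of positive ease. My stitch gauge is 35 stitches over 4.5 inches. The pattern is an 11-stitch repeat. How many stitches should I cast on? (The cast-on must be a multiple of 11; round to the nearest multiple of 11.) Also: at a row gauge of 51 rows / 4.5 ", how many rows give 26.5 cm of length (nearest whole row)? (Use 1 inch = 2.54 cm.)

Finished = 62.5 + 2 = 64.5 cm.
64.5 cm × 1/2.54 = 25.39 inches.
35/4.5 = 7.778 sts per in; 25.39 × 7.778 = 197.51 sts.
Nearest multiple of 11 → 198.
26.5 cm = 10.43 inches; × 11.333 = 118.24 → 118 rows.

Cast on 198 stitches; work 118 rows.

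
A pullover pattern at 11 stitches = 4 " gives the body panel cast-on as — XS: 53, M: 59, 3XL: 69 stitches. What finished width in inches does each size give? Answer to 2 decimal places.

11/4 = 2.75 sts per in.
XS: 53 / 2.75 = 19.273 → 19.27 in.
M: 59 / 2.75 = 21.455 → 21.45 in.
3XL: 69 / 2.75 = 25.091 → 25.09 in.

XS 19.27 inches; M 21.45 inches; 3XL 25.09 inches.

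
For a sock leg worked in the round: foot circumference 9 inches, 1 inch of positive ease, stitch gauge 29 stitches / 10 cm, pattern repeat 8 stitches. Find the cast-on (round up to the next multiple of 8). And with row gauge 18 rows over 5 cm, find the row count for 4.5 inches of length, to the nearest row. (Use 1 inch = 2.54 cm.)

Cast on 80 stitches; work 41 rows.

Finished = 9 + 1 = 10 inches.
10 inches × 2.54 = 25.40 cm.
29/10 = 2.9 sts per cm; 25.40 × 2.9 = 73.66 sts.
Next multiple of 8 → 80.
4.5 inches = 11.43 cm; × 3.6 = 41.15 → 41 rows.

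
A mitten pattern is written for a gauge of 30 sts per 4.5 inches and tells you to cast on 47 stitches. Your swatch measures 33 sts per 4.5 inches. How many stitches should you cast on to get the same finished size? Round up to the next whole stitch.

Scale factor = 33 / 30 = 1.100.
47 × 33 / 30 = 51.70 sts.
→ 52 sts.

52 stitches.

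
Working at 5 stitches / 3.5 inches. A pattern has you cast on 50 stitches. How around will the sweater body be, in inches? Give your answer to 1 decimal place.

35.0 inches.

5 stitches / 3.5 inch = 1.429 stitches per inch.
50 / 1.429 = 35.00 inches.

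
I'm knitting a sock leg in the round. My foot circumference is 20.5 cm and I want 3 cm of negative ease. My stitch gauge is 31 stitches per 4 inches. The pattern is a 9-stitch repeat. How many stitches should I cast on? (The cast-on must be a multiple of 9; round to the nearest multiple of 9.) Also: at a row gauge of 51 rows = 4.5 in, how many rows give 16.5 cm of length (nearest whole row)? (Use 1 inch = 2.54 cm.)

Cast on 54 stitches; work 74 rows.

Finished = 20.5 − 3 = 17.5 cm.
17.5 cm × 1/2.54 = 6.89 inches.
31/4 = 7.75 sts per in; 6.89 × 7.75 = 53.40 sts.
Nearest multiple of 9 → 54.
16.5 cm = 6.50 inches; × 11.333 = 73.62 → 74 rows.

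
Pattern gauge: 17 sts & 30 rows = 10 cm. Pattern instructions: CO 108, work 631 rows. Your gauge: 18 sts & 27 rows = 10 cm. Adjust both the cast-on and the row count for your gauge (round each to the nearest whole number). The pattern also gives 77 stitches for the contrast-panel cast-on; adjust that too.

Stitches: 108 × 18/17 = 114.35 → 114.
Rows: 631 × 27/30 = 567.90 → 568.
contrast-panel cast-on: 77 × 18/17 = 81.53 → 82.

Cast on 114 stitches; work 568 rows; contrast-panel cast-on 82 stitches.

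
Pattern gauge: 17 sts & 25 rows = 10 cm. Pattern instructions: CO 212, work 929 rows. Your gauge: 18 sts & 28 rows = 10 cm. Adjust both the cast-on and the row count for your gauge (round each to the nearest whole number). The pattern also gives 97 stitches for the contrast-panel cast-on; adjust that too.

Stitches: 212 × 18/17 = 224.47 → 224.
Rows: 929 × 28/25 = 1040.48 → 1040.
contrast-panel cast-on: 97 × 18/17 = 102.71 → 103.

Cast on 224 stitches; work 1040 rows; contrast-panel cast-on 103 stitches.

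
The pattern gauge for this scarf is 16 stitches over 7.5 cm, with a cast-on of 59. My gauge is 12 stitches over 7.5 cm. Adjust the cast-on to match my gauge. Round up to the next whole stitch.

45 stitches.

Scale factor = 12 / 16 = 0.750.
59 × 12 / 16 = 44.25 sts.
→ 45 sts.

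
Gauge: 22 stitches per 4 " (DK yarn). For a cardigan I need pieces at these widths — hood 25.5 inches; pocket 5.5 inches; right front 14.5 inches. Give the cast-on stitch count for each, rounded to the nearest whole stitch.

hood 140; pocket 30; right front 80.

Rate = 22/4 = 5.5 sts per in.
hood: 25.5 × 5.5 = 140.25 → 140.
pocket: 5.5 × 5.5 = 30.25 → 30.
right front: 14.5 × 5.5 = 79.75 → 80.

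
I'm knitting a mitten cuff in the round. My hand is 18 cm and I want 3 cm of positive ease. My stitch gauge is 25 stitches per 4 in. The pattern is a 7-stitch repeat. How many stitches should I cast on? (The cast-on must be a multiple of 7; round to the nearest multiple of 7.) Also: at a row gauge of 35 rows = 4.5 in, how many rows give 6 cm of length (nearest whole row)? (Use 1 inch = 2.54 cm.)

Cast on 49 stitches; work 18 rows.

Finished = 18 + 3 = 21 cm.
21 cm × 1/2.54 = 8.27 inches.
25/4 = 6.25 sts per in; 8.27 × 6.25 = 51.67 sts.
Nearest multiple of 7 → 49.
6 cm = 2.36 inches; × 7.778 = 18.37 → 18 rows.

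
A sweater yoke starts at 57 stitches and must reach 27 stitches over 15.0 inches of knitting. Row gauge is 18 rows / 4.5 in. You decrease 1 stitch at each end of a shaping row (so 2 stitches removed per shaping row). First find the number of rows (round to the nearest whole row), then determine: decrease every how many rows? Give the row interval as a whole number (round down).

Rows = 15.0 × 4 = 60.0 → 60 rows.
Stitches to remove: 30 → 15 shaping rows (at 2 st each).
60 / 15 = 4.00 → every 4 rows.

Decrease every 4th row.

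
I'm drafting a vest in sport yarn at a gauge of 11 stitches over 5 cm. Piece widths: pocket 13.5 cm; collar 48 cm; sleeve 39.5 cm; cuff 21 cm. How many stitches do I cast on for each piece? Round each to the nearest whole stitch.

Rate = 11/5 = 2.2 sts per cm.
pocket: 13.5 × 2.2 = 29.70 → 30.
collar: 48 × 2.2 = 105.60 → 106.
sleeve: 39.5 × 2.2 = 86.90 → 87.
cuff: 21 × 2.2 = 46.20 → 46.

pocket 30; collar 106; sleeve 87; cuff 46.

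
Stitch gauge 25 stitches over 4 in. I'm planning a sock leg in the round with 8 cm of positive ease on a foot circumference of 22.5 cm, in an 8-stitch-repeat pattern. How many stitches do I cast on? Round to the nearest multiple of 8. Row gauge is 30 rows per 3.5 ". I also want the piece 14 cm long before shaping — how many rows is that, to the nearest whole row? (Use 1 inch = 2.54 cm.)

Cast on 72 stitches; work 47 rows.

Finished = 22.5 + 8 = 30.5 cm.
30.5 cm × 1/2.54 = 12.01 inches.
25/4 = 6.25 sts per in; 12.01 × 6.25 = 75.05 sts.
Nearest multiple of 8 → 72.
14 cm = 5.51 inches; × 8.571 = 47.24 → 47 rows.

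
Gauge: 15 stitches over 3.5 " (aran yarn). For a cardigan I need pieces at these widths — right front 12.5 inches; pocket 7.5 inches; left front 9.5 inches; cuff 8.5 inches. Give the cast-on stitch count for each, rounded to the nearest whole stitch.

right front 54; pocket 32; left front 41; cuff 36.

Rate = 15/3.5 = 4.286 sts per in.
right front: 12.5 × 4.286 = 53.57 → 54.
pocket: 7.5 × 4.286 = 32.14 → 32.
left front: 9.5 × 4.286 = 40.71 → 41.
cuff: 8.5 × 4.286 = 36.43 → 36.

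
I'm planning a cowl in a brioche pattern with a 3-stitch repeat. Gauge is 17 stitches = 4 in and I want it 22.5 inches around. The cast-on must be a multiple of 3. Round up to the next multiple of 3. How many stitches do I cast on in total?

Cast on 96 stitches.

17 / 4 = 4.25 sts per inch.
22.5 × 4.25 = 95.62 sts.
Next multiple of 3: 96.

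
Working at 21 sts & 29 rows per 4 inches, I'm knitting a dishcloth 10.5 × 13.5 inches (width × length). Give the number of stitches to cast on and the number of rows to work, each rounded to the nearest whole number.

Cast on 55 stitches and work 98 rows.

Stitch gauge = 21/4 = 5.25 sts/in; 10.5 × 5.25 = 55.12 → 55 sts.
Row gauge = 29/4 = 7.25 rows/in; 13.5 × 7.25 = 97.88 → 98 rows.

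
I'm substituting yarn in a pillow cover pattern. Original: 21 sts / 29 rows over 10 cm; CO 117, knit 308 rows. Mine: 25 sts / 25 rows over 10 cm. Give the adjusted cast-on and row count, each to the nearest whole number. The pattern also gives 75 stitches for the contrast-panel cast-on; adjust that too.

Stitches: 117 × 25/21 = 139.29 → 139.
Rows: 308 × 25/29 = 265.52 → 266.
contrast-panel cast-on: 75 × 25/21 = 89.29 → 89.

Cast on 139 stitches; work 266 rows; contrast-panel cast-on 89 stitches.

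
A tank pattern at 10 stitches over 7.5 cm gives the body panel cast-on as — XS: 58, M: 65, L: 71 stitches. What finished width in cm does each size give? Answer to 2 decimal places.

XS 43.50 cm; M 48.75 cm; L 53.25 cm.

10/7.5 = 1.333 sts per cm.
XS: 58 / 1.333 = 43.500 → 43.50 cm.
M: 65 / 1.333 = 48.750 → 48.75 cm.
L: 71 / 1.333 = 53.250 → 53.25 cm.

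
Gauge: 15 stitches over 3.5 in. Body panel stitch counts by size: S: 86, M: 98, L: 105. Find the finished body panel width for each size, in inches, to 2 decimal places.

S 20.07 inches; M 22.87 inches; L 24.50 inches.

15/3.5 = 4.286 sts per in.
S: 86 / 4.286 = 20.067 → 20.07 in.
M: 98 / 4.286 = 22.867 → 22.87 in.
L: 105 / 4.286 = 24.500 → 24.50 in.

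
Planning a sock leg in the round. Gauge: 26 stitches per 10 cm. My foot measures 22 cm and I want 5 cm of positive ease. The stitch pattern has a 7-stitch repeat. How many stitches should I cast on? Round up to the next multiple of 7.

CO 77 sts.

Finished = 22 + 5 = 27 cm.
26 / 10 = 2.6 sts/cm.
27 × 2.6 = 70.20 sts.
Next multiple of 7: 77.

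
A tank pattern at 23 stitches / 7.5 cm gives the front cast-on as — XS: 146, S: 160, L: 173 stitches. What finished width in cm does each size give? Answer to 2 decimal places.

23/7.5 = 3.067 sts per cm.
XS: 146 / 3.067 = 47.609 → 47.61 cm.
S: 160 / 3.067 = 52.174 → 52.17 cm.
L: 173 / 3.067 = 56.413 → 56.41 cm.

XS 47.61 cm; S 52.17 cm; L 56.41 cm.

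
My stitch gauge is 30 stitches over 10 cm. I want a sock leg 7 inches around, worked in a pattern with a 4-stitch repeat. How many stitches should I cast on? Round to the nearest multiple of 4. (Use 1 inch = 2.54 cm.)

7 in = 7 × 2.54 = 17.78 cm.
30 / 10 = 3 sts/cm.
17.78 × 3 = 53.34 sts.
→ 52.

52 stitches.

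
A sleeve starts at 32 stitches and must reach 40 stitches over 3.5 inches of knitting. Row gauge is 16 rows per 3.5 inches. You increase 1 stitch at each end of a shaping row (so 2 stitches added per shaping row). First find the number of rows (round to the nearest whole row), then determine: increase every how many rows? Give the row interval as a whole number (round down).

Increase every 4th row.

Rows = 3.5 × 4.571 = 16.0 → 16 rows.
Stitches to add: 8 → 4 shaping rows (at 2 st each).
16 / 4 = 4.00 → every 4 rows.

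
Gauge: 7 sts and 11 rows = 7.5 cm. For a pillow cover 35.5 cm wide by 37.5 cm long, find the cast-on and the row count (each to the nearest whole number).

Cast on 33 stitches and work 55 rows.

Stitch gauge = 7/7.5 = 0.933 sts/cm; 35.5 × 0.933 = 33.13 → 33 sts.
Row gauge = 11/7.5 = 1.467 rows/cm; 37.5 × 1.467 = 55.00 → 55 rows.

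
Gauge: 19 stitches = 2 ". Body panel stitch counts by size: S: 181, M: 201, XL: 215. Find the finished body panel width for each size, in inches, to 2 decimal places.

S 19.05 inches; M 21.16 inches; XL 22.63 inches.

19/2 = 9.5 sts per in.
S: 181 / 9.5 = 19.053 → 19.05 in.
M: 201 / 9.5 = 21.158 → 21.16 in.
XL: 215 / 9.5 = 22.632 → 22.63 in.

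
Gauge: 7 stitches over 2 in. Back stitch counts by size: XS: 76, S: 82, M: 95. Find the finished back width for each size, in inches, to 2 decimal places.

7/2 = 3.5 sts per in.
XS: 76 / 3.5 = 21.714 → 21.71 in.
S: 82 / 3.5 = 23.429 → 23.43 in.
M: 95 / 3.5 = 27.143 → 27.14 in.

XS 21.71 inches; S 23.43 inches; M 27.14 inches.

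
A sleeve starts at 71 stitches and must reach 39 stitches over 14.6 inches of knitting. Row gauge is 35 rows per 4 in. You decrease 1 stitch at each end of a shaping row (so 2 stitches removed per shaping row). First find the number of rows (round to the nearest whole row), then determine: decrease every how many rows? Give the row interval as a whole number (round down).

Rows = 14.6 × 8.75 = 127.8 → 128 rows.
Stitches to remove: 32 → 16 shaping rows (at 2 st each).
128 / 16 = 8.00 → every 8 rows.

Decrease every 8th row.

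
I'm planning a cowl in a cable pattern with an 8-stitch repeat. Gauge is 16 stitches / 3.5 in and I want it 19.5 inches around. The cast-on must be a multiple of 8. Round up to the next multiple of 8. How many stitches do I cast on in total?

16 / 3.5 = 4.571 sts per inch.
19.5 × 4.571 = 89.14 sts.
Next multiple of 8: 96.

96 stitches.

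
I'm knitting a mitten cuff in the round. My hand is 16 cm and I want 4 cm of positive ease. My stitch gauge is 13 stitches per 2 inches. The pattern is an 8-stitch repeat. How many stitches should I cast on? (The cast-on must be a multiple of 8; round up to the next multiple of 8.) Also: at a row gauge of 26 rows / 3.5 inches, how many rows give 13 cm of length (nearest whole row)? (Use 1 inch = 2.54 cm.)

Cast on 56 stitches; work 38 rows.

Finished = 16 + 4 = 20 cm.
20 cm × 1/2.54 = 7.87 inches.
13/2 = 6.5 sts per in; 7.87 × 6.5 = 51.18 sts.
Next multiple of 8 → 56.
13 cm = 5.12 inches; × 7.429 = 38.02 → 38 rows.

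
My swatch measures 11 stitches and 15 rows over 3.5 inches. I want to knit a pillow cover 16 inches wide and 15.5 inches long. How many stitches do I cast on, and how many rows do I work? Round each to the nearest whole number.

Cast on 50 stitches and work 66 rows.

Stitch gauge = 11/3.5 = 3.143 sts/in; 16 × 3.143 = 50.29 → 50 sts.
Row gauge = 15/3.5 = 4.286 rows/in; 15.5 × 4.286 = 66.43 → 66 rows.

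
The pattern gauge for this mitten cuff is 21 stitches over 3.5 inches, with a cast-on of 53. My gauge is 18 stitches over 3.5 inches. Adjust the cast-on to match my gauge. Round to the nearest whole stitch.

Scale factor = 18 / 21 = 0.857.
53 × 18 / 21 = 45.43 sts.
→ 45 sts.

CO 45 sts.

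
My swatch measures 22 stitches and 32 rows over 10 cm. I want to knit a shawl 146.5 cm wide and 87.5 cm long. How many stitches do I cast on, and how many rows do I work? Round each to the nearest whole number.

Cast on 322 stitches and work 280 rows.

Stitch gauge = 22/10 = 2.2 sts/cm; 146.5 × 2.2 = 322.30 → 322 sts.
Row gauge = 32/10 = 3.2 rows/cm; 87.5 × 3.2 = 280.00 → 280 rows.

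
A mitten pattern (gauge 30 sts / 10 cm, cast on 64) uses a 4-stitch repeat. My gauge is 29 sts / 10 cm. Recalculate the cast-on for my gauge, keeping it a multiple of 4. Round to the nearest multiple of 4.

Cast on 60 stitches.

64 × 29 / 30 = 61.87.
Nearest multiple of 4: 60.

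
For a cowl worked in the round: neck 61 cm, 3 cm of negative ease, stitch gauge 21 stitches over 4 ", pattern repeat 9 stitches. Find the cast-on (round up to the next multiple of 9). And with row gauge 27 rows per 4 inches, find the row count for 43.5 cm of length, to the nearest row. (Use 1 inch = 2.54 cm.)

Cast on 126 stitches; work 116 rows.

Finished = 61 − 3 = 58 cm.
58 cm × 1/2.54 = 22.83 inches.
21/4 = 5.25 sts per in; 22.83 × 5.25 = 119.88 sts.
Next multiple of 9 → 126.
43.5 cm = 17.13 inches; × 6.75 = 115.60 → 116 rows.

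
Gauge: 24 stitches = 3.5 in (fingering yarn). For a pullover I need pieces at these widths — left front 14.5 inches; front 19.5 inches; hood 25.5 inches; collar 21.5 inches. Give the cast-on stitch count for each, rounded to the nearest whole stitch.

left front 99; front 134; hood 175; collar 147.

Rate = 24/3.5 = 6.857 sts per in.
left front: 14.5 × 6.857 = 99.43 → 99.
front: 19.5 × 6.857 = 133.71 → 134.
hood: 25.5 × 6.857 = 174.86 → 175.
collar: 21.5 × 6.857 = 147.43 → 147.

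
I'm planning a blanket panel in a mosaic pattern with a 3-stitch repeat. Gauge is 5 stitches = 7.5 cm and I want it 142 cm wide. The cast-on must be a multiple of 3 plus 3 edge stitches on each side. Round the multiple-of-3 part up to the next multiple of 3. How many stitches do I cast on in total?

CO 96 sts.

5 / 7.5 = 0.667 sts per cm.
142 × 0.667 = 94.67 sts.
Less 6 edge sts → 88.67 for the repeat.
Next multiple of 3: 90.
Add back 6 edge sts → 96.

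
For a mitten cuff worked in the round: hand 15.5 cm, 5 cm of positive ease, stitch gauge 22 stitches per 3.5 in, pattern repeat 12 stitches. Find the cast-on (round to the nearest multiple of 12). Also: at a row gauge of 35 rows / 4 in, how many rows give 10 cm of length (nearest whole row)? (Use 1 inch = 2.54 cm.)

Cast on 48 stitches; work 34 rows.

Finished = 15.5 + 5 = 20.5 cm.
20.5 cm × 1/2.54 = 8.07 inches.
22/3.5 = 6.286 sts per in; 8.07 × 6.286 = 50.73 sts.
Nearest multiple of 12 → 48.
10 cm = 3.94 inches; × 8.75 = 34.45 → 34 rows.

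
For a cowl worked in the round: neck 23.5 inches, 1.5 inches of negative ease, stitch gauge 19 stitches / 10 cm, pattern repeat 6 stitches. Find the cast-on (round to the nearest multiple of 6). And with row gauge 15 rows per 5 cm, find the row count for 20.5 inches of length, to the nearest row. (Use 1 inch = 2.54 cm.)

Cast on 108 stitches; work 156 rows.

Finished = 23.5 − 1.5 = 22 inches.
22 inches × 2.54 = 55.88 cm.
19/10 = 1.9 sts per cm; 55.88 × 1.9 = 106.17 sts.
Nearest multiple of 6 → 108.
20.5 inches = 52.07 cm; × 3 = 156.21 → 156 rows.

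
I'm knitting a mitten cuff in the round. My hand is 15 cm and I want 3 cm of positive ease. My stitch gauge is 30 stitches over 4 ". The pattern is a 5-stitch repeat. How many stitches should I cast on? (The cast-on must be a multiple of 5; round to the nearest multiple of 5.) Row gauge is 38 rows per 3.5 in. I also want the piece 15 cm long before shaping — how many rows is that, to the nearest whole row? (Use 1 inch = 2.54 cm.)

Finished = 15 + 3 = 18 cm.
18 cm × 1/2.54 = 7.09 inches.
30/4 = 7.5 sts per in; 7.09 × 7.5 = 53.15 sts.
Nearest multiple of 5 → 55.
15 cm = 5.91 inches; × 10.857 = 64.12 → 64 rows.

Cast on 55 stitches; work 64 rows.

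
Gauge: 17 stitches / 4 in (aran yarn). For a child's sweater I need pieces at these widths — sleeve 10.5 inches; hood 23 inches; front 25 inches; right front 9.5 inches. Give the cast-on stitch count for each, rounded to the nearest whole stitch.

sleeve 45; hood 98; front 106; right front 40.

Rate = 17/4 = 4.25 sts per in.
sleeve: 10.5 × 4.25 = 44.62 → 45.
hood: 23 × 4.25 = 97.75 → 98.
front: 25 × 4.25 = 106.25 → 106.
right front: 9.5 × 4.25 = 40.38 → 40.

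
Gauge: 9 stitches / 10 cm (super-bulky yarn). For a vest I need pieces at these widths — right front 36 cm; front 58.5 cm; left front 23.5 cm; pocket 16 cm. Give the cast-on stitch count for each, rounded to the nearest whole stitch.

right front 32; front 53; left front 21; pocket 14.

Rate = 9/10 = 0.9 sts per cm.
right front: 36 × 0.9 = 32.40 → 32.
front: 58.5 × 0.9 = 52.65 → 53.
left front: 23.5 × 0.9 = 21.15 → 21.
pocket: 16 × 0.9 = 14.40 → 14.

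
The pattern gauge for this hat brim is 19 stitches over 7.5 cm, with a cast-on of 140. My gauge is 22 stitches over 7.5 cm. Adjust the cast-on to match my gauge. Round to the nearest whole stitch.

Scale factor = 22 / 19 = 1.158.
140 × 22 / 19 = 162.11 sts.
→ 162 sts.

CO 162 sts.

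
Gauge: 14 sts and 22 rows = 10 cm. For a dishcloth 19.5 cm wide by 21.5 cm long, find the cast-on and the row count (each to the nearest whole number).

Cast on 27 stitches and work 47 rows.

Stitch gauge = 14/10 = 1.4 sts/cm; 19.5 × 1.4 = 27.30 → 27 sts.
Row gauge = 22/10 = 2.2 rows/cm; 21.5 × 2.2 = 47.30 → 47 rows.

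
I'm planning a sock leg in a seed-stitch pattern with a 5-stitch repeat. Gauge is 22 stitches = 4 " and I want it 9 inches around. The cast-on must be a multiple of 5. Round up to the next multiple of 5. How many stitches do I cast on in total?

22 / 4 = 5.5 sts per inch.
9 × 5.5 = 49.50 sts.
Next multiple of 5: 50.

50 stitches.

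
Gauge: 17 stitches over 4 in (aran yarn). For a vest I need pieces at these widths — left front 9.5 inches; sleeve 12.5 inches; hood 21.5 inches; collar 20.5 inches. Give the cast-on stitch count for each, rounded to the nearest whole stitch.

left front 40; sleeve 53; hood 91; collar 87.

Rate = 17/4 = 4.25 sts per in.
left front: 9.5 × 4.25 = 40.38 → 40.
sleeve: 12.5 × 4.25 = 53.12 → 53.
hood: 21.5 × 4.25 = 91.38 → 91.
collar: 20.5 × 4.25 = 87.12 → 87.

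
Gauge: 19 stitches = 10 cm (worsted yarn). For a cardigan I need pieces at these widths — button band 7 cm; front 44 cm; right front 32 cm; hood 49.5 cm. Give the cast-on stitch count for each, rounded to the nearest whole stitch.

button band 13; front 84; right front 61; hood 94.

Rate = 19/10 = 1.9 sts per cm.
button band: 7 × 1.9 = 13.30 → 13.
front: 44 × 1.9 = 83.60 → 84.
right front: 32 × 1.9 = 60.80 → 61.
hood: 49.5 × 1.9 = 94.05 → 94.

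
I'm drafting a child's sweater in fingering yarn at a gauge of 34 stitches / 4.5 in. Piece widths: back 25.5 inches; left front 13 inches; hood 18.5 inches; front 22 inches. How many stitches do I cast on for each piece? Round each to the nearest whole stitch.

Rate = 34/4.5 = 7.556 sts per in.
back: 25.5 × 7.556 = 192.67 → 193.
left front: 13 × 7.556 = 98.22 → 98.
hood: 18.5 × 7.556 = 139.78 → 140.
front: 22 × 7.556 = 166.22 → 166.

back 193; left front 98; hood 140; front 166.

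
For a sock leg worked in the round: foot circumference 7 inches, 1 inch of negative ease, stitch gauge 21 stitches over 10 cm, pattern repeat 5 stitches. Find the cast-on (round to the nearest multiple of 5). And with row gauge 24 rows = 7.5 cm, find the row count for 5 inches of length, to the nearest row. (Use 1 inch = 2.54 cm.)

Cast on 30 stitches; work 41 rows.

Finished = 7 − 1 = 6 inches.
6 inches × 2.54 = 15.24 cm.
21/10 = 2.1 sts per cm; 15.24 × 2.1 = 32.00 sts.
Nearest multiple of 5 → 30.
5 inches = 12.70 cm; × 3.2 = 40.64 → 41 rows.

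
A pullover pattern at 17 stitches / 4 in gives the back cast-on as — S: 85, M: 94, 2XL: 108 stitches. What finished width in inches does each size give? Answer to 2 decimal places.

S 20.00 inches; M 22.12 inches; 2XL 25.41 inches.

17/4 = 4.25 sts per in.
S: 85 / 4.25 = 20.000 → 20.00 in.
M: 94 / 4.25 = 22.118 → 22.12 in.
2XL: 108 / 4.25 = 25.412 → 25.41 in.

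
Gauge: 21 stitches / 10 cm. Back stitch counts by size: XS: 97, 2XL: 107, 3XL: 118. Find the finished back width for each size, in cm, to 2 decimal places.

21/10 = 2.1 sts per cm.
XS: 97 / 2.1 = 46.190 → 46.19 cm.
2XL: 107 / 2.1 = 50.952 → 50.95 cm.
3XL: 118 / 2.1 = 56.190 → 56.19 cm.

XS 46.19 cm; 2XL 50.95 cm; 3XL 56.19 cm.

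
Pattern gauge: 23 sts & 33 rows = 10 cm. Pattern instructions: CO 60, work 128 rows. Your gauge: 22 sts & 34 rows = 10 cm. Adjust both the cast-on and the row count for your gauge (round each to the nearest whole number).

Cast on 57 stitches; work 132 rows.

Stitches: 60 × 22/23 = 57.39 → 57.
Rows: 128 × 34/33 = 131.88 → 132.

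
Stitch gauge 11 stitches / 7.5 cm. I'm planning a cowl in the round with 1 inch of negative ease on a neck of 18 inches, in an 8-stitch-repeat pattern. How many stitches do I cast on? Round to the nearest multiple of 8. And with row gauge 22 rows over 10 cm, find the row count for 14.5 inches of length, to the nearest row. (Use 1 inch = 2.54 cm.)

Finished = 18 − 1 = 17 inches.
17 inches × 2.54 = 43.18 cm.
11/7.5 = 1.467 sts per cm; 43.18 × 1.467 = 63.33 sts.
Nearest multiple of 8 → 64.
14.5 inches = 36.83 cm; × 2.2 = 81.03 → 81 rows.

Cast on 64 stitches; work 81 rows.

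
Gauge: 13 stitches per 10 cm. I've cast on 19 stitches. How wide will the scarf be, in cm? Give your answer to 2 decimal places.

14.62 cm.

13 stitches / 10 cm = 1.3 stitches per cm.
19 / 1.3 = 14.615 cm.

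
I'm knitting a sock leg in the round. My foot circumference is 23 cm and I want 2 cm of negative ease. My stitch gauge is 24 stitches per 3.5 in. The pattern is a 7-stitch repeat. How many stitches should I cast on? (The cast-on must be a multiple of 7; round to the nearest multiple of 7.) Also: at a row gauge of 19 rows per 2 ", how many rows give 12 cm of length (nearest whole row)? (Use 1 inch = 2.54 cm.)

Finished = 23 − 2 = 21 cm.
21 cm × 1/2.54 = 8.27 inches.
24/3.5 = 6.857 sts per in; 8.27 × 6.857 = 56.69 sts.
Nearest multiple of 7 → 56.
12 cm = 4.72 inches; × 9.5 = 44.88 → 45 rows.

Cast on 56 stitches; work 45 rows.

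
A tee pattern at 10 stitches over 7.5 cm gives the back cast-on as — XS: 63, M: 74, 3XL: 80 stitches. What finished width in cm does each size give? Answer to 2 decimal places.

XS 47.25 cm; M 55.50 cm; 3XL 60.00 cm.

10/7.5 = 1.333 sts per cm.
XS: 63 / 1.333 = 47.250 → 47.25 cm.
M: 74 / 1.333 = 55.500 → 55.50 cm.
3XL: 80 / 1.333 = 60.000 → 60.00 cm.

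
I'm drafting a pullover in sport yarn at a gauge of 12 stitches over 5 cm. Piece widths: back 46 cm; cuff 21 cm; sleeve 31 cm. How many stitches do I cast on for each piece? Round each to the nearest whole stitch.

back 110; cuff 50; sleeve 74.

Rate = 12/5 = 2.4 sts per cm.
back: 46 × 2.4 = 110.40 → 110.
cuff: 21 × 2.4 = 50.40 → 50.
sleeve: 31 × 2.4 = 74.40 → 74.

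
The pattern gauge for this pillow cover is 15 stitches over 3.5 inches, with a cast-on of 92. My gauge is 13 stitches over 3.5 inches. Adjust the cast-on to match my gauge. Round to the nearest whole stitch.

CO 80 sts.

Scale factor = 13 / 15 = 0.867.
92 × 13 / 15 = 79.73 sts.
→ 80 sts.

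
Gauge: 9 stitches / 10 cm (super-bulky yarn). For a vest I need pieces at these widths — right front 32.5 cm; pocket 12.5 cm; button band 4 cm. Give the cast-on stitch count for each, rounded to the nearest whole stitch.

Rate = 9/10 = 0.9 sts per cm.
right front: 32.5 × 0.9 = 29.25 → 29.
pocket: 12.5 × 0.9 = 11.25 → 11.
button band: 4 × 0.9 = 3.60 → 4.

right front 29; pocket 11; button band 4.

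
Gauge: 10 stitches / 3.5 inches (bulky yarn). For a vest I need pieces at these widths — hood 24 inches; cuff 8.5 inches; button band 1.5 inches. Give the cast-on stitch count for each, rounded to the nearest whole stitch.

hood 69; cuff 24; button band 4.

Rate = 10/3.5 = 2.857 sts per in.
hood: 24 × 2.857 = 68.57 → 69.
cuff: 8.5 × 2.857 = 24.29 → 24.
button band: 1.5 × 2.857 = 4.29 → 4.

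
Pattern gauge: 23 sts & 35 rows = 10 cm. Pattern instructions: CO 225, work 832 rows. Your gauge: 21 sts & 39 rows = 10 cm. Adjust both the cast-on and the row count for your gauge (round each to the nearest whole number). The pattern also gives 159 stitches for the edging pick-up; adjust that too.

Stitches: 225 × 21/23 = 205.43 → 205.
Rows: 832 × 39/35 = 927.09 → 927.
edging pick-up: 159 × 21/23 = 145.17 → 145.

Cast on 205 stitches; work 927 rows; edging pick-up 145 stitches.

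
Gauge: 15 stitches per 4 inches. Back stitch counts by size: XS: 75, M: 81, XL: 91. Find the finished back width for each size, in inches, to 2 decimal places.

XS 20.00 inches; M 21.60 inches; XL 24.27 inches.

15/4 = 3.75 sts per in.
XS: 75 / 3.75 = 20.000 → 20.00 in.
M: 81 / 3.75 = 21.600 → 21.60 in.
XL: 91 / 3.75 = 24.267 → 24.27 in.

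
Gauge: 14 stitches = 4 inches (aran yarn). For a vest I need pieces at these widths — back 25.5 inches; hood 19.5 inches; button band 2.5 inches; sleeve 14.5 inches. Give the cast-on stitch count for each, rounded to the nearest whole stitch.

back 89; hood 68; button band 9; sleeve 51.

Rate = 14/4 = 3.5 sts per in.
back: 25.5 × 3.5 = 89.25 → 89.
hood: 19.5 × 3.5 = 68.25 → 68.
button band: 2.5 × 3.5 = 8.75 → 9.
sleeve: 14.5 × 3.5 = 50.75 → 51.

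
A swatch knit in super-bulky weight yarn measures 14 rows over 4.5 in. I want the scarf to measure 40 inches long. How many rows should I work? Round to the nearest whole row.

14 rows / 4.5 in = 3.111 rows per inch.
40 × 3.111 = 124.44 rows.
Round to nearest → 124.

124 rows.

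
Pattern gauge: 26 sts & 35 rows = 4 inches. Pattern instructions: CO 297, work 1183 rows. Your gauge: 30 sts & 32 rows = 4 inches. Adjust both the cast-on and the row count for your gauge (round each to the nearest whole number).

Stitches: 297 × 30/26 = 342.69 → 343.
Rows: 1183 × 32/35 = 1081.60 → 1082.

Cast on 343 stitches; work 1082 rows.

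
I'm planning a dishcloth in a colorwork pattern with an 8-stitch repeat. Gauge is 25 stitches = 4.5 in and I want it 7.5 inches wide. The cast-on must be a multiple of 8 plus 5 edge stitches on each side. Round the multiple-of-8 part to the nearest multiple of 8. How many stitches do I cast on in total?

25 / 4.5 = 5.556 sts per inch.
7.5 × 5.556 = 41.67 sts.
Less 10 edge sts → 31.67 for the repeat.
Nearest multiple of 8: 32.
Add back 10 edge sts → 42.

Cast on 42 stitches.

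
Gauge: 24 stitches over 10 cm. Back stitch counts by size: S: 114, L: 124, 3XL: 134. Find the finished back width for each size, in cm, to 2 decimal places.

S 47.50 cm; L 51.67 cm; 3XL 55.83 cm.

24/10 = 2.4 sts per cm.
S: 114 / 2.4 = 47.500 → 47.50 cm.
L: 124 / 2.4 = 51.667 → 51.67 cm.
3XL: 134 / 2.4 = 55.833 → 55.83 cm.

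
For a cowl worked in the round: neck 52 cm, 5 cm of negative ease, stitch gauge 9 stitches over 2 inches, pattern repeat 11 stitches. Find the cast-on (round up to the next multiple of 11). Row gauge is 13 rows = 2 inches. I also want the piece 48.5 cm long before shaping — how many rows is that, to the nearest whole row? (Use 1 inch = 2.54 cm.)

Finished = 52 − 5 = 47 cm.
47 cm × 1/2.54 = 18.50 inches.
9/2 = 4.5 sts per in; 18.50 × 4.5 = 83.27 sts.
Next multiple of 11 → 88.
48.5 cm = 19.09 inches; × 6.5 = 124.11 → 124 rows.

Cast on 88 stitches; work 124 rows.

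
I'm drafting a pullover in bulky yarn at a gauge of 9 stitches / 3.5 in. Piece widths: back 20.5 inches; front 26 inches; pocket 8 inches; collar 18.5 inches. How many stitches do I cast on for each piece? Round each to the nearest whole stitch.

Rate = 9/3.5 = 2.571 sts per in.
back: 20.5 × 2.571 = 52.71 → 53.
front: 26 × 2.571 = 66.86 → 67.
pocket: 8 × 2.571 = 20.57 → 21.
collar: 18.5 × 2.571 = 47.57 → 48.

back 53; front 67; pocket 21; collar 48.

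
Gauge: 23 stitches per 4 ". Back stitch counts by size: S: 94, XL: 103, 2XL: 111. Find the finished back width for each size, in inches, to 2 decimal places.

S 16.35 inches; XL 17.91 inches; 2XL 19.30 inches.

23/4 = 5.75 sts per in.
S: 94 / 5.75 = 16.348 → 16.35 in.
XL: 103 / 5.75 = 17.913 → 17.91 in.
2XL: 111 / 5.75 = 19.304 → 19.30 in.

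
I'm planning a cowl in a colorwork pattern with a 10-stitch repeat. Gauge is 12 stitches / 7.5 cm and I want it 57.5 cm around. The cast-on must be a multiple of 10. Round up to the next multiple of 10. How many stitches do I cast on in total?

100 stitches.

12 / 7.5 = 1.6 sts per cm.
57.5 × 1.6 = 92.00 sts.
Next multiple of 10: 100.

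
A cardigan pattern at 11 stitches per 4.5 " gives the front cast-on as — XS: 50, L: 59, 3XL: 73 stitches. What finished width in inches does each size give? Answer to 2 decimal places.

XS 20.45 inches; L 24.14 inches; 3XL 29.86 inches.

11/4.5 = 2.444 sts per in.
XS: 50 / 2.444 = 20.455 → 20.45 in.
L: 59 / 2.444 = 24.136 → 24.14 in.
3XL: 73 / 2.444 = 29.864 → 29.86 in.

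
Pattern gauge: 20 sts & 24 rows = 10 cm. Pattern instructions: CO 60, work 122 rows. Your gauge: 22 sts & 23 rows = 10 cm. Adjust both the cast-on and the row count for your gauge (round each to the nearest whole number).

Stitches: 60 × 22/20 = 66.00 → 66.
Rows: 122 × 23/24 = 116.92 → 117.

Cast on 66 stitches; work 117 rows.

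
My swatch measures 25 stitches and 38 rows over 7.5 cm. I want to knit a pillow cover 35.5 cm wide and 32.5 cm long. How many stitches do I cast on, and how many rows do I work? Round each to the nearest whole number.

Cast on 118 stitches and work 165 rows.

Stitch gauge = 25/7.5 = 3.333 sts/cm; 35.5 × 3.333 = 118.33 → 118 sts.
Row gauge = 38/7.5 = 5.067 rows/cm; 32.5 × 5.067 = 164.67 → 165 rows.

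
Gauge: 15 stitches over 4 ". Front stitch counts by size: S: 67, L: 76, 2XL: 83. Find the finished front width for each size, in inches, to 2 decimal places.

15/4 = 3.75 sts per in.
S: 67 / 3.75 = 17.867 → 17.87 in.
L: 76 / 3.75 = 20.267 → 20.27 in.
2XL: 83 / 3.75 = 22.133 → 22.13 in.

S 17.87 inches; L 20.27 inches; 2XL 22.13 inches.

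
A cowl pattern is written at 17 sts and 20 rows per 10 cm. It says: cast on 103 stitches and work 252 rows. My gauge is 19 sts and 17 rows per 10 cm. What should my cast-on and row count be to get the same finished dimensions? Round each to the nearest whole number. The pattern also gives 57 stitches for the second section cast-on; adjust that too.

Stitches: 103 × 19/17 = 115.12 → 115.
Rows: 252 × 17/20 = 214.20 → 214.
second section cast-on: 57 × 19/17 = 63.71 → 64.

Cast on 115 stitches; work 214 rows; second section cast-on 64 stitches.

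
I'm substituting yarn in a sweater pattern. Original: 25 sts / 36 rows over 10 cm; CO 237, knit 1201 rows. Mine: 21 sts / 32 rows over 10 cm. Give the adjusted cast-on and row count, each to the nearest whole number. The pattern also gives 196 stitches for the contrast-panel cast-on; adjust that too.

Cast on 199 stitches; work 1068 rows; contrast-panel cast-on 165 stitches.

Stitches: 237 × 21/25 = 199.08 → 199.
Rows: 1201 × 32/36 = 1067.56 → 1068.
contrast-panel cast-on: 196 × 21/25 = 164.64 → 165.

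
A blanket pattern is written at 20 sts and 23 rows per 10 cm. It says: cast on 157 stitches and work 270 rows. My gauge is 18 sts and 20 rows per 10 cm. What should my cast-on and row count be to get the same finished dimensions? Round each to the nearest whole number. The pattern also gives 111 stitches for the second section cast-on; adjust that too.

Stitches: 157 × 18/20 = 141.30 → 141.
Rows: 270 × 20/23 = 234.78 → 235.
second section cast-on: 111 × 18/20 = 99.90 → 100.

Cast on 141 stitches; work 235 rows; second section cast-on 100 stitches.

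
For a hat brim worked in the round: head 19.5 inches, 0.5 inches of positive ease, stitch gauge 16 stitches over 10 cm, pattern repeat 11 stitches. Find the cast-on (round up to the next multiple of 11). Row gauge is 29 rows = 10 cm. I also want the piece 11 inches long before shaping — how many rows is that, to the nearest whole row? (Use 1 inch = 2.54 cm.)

Cast on 88 stitches; work 81 rows.

Finished = 19.5 + 0.5 = 20 inches.
20 inches × 2.54 = 50.80 cm.
16/10 = 1.6 sts per cm; 50.80 × 1.6 = 81.28 sts.
Next multiple of 11 → 88.
11 inches = 27.94 cm; × 2.9 = 81.03 → 81 rows.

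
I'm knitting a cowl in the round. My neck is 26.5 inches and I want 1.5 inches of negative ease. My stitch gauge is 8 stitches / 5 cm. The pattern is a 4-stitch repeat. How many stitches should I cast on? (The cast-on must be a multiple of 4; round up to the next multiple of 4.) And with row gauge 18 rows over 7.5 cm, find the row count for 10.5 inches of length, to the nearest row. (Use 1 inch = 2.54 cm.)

Finished = 26.5 − 1.5 = 25 inches.
25 inches × 2.54 = 63.50 cm.
8/5 = 1.6 sts per cm; 63.50 × 1.6 = 101.60 sts.
Next multiple of 4 → 104.
10.5 inches = 26.67 cm; × 2.4 = 64.01 → 64 rows.

Cast on 104 stitches; work 64 rows.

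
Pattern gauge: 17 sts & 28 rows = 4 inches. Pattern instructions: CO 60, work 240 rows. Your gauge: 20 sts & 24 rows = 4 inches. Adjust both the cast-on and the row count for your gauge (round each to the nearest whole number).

Stitches: 60 × 20/17 = 70.59 → 71.
Rows: 240 × 24/28 = 205.71 → 206.

Cast on 71 stitches; work 206 rows.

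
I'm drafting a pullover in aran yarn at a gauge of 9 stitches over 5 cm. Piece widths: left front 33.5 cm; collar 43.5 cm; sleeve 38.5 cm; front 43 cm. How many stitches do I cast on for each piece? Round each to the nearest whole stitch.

Rate = 9/5 = 1.8 sts per cm.
left front: 33.5 × 1.8 = 60.30 → 60.
collar: 43.5 × 1.8 = 78.30 → 78.
sleeve: 38.5 × 1.8 = 69.30 → 69.
front: 43 × 1.8 = 77.40 → 77.

left front 60; collar 78; sleeve 69; front 77.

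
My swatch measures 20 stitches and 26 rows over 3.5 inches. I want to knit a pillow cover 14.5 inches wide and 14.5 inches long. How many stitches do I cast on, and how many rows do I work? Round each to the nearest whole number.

Stitch gauge = 20/3.5 = 5.714 sts/in; 14.5 × 5.714 = 82.86 → 83 sts.
Row gauge = 26/3.5 = 7.429 rows/in; 14.5 × 7.429 = 107.71 → 108 rows.

Cast on 83 stitches and work 108 rows.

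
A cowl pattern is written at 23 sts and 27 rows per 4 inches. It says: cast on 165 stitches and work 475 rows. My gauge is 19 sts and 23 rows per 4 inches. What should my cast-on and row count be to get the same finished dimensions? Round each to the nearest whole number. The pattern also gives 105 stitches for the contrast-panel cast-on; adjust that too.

Cast on 136 stitches; work 405 rows; contrast-panel cast-on 87 stitches.

Stitches: 165 × 19/23 = 136.30 → 136.
Rows: 475 × 23/27 = 404.63 → 405.
contrast-panel cast-on: 105 × 19/23 = 86.74 → 87.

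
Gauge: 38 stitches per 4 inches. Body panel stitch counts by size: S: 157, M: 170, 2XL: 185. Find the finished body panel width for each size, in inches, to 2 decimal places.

S 16.53 inches; M 17.89 inches; 2XL 19.47 inches.

38/4 = 9.5 sts per in.
S: 157 / 9.5 = 16.526 → 16.53 in.
M: 170 / 9.5 = 17.895 → 17.89 in.
2XL: 185 / 9.5 = 19.474 → 19.47 in.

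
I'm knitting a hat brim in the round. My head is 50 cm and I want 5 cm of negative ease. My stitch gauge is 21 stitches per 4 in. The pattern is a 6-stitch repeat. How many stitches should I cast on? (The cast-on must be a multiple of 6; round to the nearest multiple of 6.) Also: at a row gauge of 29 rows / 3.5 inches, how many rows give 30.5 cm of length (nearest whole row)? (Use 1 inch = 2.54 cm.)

Finished = 50 − 5 = 45 cm.
45 cm × 1/2.54 = 17.72 inches.
21/4 = 5.25 sts per in; 17.72 × 5.25 = 93.01 sts.
Nearest multiple of 6 → 96.
30.5 cm = 12.01 inches; × 8.286 = 99.49 → 99 rows.

Cast on 96 stitches; work 99 rows.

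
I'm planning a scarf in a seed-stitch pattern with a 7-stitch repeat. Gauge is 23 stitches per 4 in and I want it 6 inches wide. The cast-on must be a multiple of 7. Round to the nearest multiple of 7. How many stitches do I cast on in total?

23 / 4 = 5.75 sts per inch.
6 × 5.75 = 34.50 sts.
Nearest multiple of 7: 35.

CO 35 sts.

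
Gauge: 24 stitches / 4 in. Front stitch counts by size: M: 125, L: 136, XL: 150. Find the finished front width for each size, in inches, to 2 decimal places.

M 20.83 inches; L 22.67 inches; XL 25.00 inches.

24/4 = 6 sts per in.
M: 125 / 6 = 20.833 → 20.83 in.
L: 136 / 6 = 22.667 → 22.67 in.
XL: 150 / 6 = 25.000 → 25.00 in.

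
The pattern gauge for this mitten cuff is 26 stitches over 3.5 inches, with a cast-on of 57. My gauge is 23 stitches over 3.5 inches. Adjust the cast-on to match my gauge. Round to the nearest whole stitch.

CO 50 sts.

Scale factor = 23 / 26 = 0.885.
57 × 23 / 26 = 50.42 sts.
→ 50 sts.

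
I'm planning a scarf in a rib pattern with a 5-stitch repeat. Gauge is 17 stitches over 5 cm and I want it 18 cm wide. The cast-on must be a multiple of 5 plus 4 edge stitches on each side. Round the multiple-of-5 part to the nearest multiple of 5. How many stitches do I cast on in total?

CO 63 sts.

17 / 5 = 3.4 sts per cm.
18 × 3.4 = 61.20 sts.
Less 8 edge sts → 53.20 for the repeat.
Nearest multiple of 5: 55.
Add back 8 edge sts → 63.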